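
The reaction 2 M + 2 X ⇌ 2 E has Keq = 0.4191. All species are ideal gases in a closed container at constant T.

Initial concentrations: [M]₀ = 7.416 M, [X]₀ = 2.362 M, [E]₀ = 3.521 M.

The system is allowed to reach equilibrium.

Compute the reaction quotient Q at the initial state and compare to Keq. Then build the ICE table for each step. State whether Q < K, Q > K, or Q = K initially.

Q₀ = 0.0404; Q < K (proceeds forward)

Q₀ = 0.0404 vs Keq = 0.4191 ⇒ Q<K, forward
Step 1:
                   M          X          E
  Initial      7.416      2.362      3.521
  Change      -1.192     -1.192      1.192
  Equil        6.224       1.17      4.713
  solve Keq expr → x = 0.5961; check Q = 0.4191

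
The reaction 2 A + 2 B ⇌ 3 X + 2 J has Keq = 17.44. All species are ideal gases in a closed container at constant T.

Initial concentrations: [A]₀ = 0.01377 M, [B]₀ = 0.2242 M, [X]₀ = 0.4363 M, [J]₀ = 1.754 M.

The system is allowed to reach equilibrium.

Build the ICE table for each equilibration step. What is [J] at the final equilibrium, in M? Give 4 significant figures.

[J]_eq = 1.629 M

Q₀ = 2.6809e+04 vs Keq = 17.44 ⇒ Q>K, reverse
Step 1:
                  A         B         X         J
  init      0.01377    0.2242    0.4363     1.754
  Δ          0.1249    0.1249   -0.1874   -0.1249
  eq         0.1387    0.3491    0.2489     1.629
  solve Keq expr → x = -0.06247; check Q = 17.44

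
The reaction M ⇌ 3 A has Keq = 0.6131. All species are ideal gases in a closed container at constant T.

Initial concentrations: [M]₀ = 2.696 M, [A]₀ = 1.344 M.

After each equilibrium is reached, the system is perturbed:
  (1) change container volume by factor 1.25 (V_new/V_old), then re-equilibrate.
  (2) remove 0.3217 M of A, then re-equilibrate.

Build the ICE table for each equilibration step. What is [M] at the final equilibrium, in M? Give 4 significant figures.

Q₀ = 0.9005 vs Keq = 0.6131 ⇒ Q>K, reverse
Step 1:
                    M           A
  I             2.696       1.344
  C           0.05139     -0.1542
  E             2.747        1.19
  solve Keq expr → x = -0.05139; check Q = 0.6131
Then change container volume by factor 1.25 (V_new/V_old).
Step 2:
                    M           A
  I             2.198      0.9519
  C          -0.04818      0.1445
  E              2.15       1.096
  solve Keq expr → x = 0.04818; check Q = 0.6131
Then remove 0.3217 M of A.
Step 3:
                    M           A
  I              2.15      0.7747
  C           -0.1014      0.3042
  E             2.048       1.079
  solve Keq expr → x = 0.1014; check Q = 0.6131

[M]_eq = 2.048 M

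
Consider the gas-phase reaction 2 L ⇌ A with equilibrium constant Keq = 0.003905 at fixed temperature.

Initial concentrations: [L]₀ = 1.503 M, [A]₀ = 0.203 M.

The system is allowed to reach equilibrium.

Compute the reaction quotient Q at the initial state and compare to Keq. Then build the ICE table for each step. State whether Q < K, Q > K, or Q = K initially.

Q₀ = 0.08986; Q > K (proceeds reverse)

Q₀ = 0.08986 vs Keq = 0.003905 ⇒ Q>K, reverse
Step 1:
                  L         A
  init        1.503     0.203
  Δ          0.3784   -0.1892
  eq          1.881   0.01382
  solve Keq expr → x = -0.1892; check Q = 0.003905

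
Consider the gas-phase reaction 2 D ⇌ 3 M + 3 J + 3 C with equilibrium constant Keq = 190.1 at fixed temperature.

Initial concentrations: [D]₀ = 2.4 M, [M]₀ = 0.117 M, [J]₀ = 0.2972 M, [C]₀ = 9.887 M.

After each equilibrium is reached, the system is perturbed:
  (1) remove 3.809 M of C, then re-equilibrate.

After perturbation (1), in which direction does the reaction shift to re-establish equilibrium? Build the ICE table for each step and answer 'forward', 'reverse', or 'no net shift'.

Q₀ = 0.007055 vs Keq = 190.1 ⇒ Q<K, forward
Step 1:
                   D          M          J          C
  I              2.4      0.117     0.2972      9.887
  C          -0.4756     0.7134     0.7134     0.7134
  E            1.924     0.8304      1.011       10.6
  solve Keq expr → x = 0.2378; check Q = 190.1
Then remove 3.809 M of C.
Step 2:
                   D          M          J          C
  I            1.924     0.8304      1.011      6.791
  C          -0.1248     0.1872     0.1872     0.1872
  E              1.8      1.018      1.198      6.979
  solve Keq expr → x = 0.06242; check Q = 190.1

Direction: forward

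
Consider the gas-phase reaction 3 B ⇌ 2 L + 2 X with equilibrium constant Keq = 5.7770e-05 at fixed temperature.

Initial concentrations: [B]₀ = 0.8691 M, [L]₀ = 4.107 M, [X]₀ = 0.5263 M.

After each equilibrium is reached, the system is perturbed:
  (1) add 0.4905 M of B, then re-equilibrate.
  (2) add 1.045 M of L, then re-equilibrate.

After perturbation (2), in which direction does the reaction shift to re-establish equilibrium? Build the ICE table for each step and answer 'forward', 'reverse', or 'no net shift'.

Q₀ = 7.117 vs Keq = 5.7770e-05 ⇒ Q>K, reverse
Step 1:
                   B          L          X
  I           0.8691      4.107     0.5263
  C           0.7827    -0.5218    -0.5218
  E            1.652      3.585   0.004501
  solve Keq expr → x = -0.2609; check Q = 5.7770e-05
Then add 0.4905 M of B.
Step 2:
                   B          L          X
  I            2.142      3.585   0.004501
  C        -0.003192   0.002128   0.002128
  E            2.139      3.587   0.006629
  solve Keq expr → x = 0.001064; check Q = 5.7770e-05
Then add 1.045 M of L.
Step 3:
                   B          L          X
  I            2.139      4.632   0.006629
  C         0.002229  -0.001486  -0.001486
  E            2.141      4.631   0.005143
  solve Keq expr → x = -7.4284e-04; check Q = 5.7770e-05

Direction: reverse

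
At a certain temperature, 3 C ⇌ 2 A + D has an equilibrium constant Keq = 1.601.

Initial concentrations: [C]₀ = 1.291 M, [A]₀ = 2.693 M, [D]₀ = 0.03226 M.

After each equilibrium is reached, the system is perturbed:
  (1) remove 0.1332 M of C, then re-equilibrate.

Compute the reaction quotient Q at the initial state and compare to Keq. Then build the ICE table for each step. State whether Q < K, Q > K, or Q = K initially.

Q₀ = 0.1087 vs Keq = 1.601 ⇒ Q<K, forward
Step 1:
                    C           A           D
  init          1.291       2.693     0.03226
  Δ           -0.3577      0.2384      0.1192
  eq           0.9333       2.931      0.1515
  solve Keq expr → x = 0.1192; check Q = 1.601
Then remove 0.1332 M of C.
Step 2:
                    C           A           D
  init         0.8001       2.931      0.1515
  Δ           0.07168    -0.04779    -0.02389
  eq           0.8718       2.884      0.1276
  solve Keq expr → x = -0.02389; check Q = 1.601

Q₀ = 0.1087; Q < K (proceeds forward)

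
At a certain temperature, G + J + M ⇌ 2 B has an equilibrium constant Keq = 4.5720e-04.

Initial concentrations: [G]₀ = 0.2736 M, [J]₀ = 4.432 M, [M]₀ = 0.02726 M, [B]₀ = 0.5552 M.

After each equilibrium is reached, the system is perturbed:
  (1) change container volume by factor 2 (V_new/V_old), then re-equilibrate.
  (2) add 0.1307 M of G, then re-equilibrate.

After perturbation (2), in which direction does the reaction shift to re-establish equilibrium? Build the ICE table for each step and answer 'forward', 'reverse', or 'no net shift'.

Q₀ = 9.325 vs Keq = 4.5720e-04 ⇒ Q>K, reverse
Step 1:
                   G          J          M          B
  Initial     0.2736      4.432    0.02726     0.5552
  Change      0.2683     0.2683     0.2683    -0.5366
  Equil       0.5419        4.7     0.2956    0.01855
  solve Keq expr → x = -0.2683; check Q = 4.5720e-04
Then change container volume by factor 2 (V_new/V_old).
Step 2:
                   G          J          M          B
  Initial      0.271       2.35     0.1478   0.009277
  Change    0.001335   0.001335   0.001335  -0.002669
  Equil       0.2723      2.351     0.1491   0.006607
  solve Keq expr → x = -0.001335; check Q = 4.5720e-04
Then add 0.1307 M of G.
Step 3:
                   G          J          M          B
  Initial      0.403      2.351     0.1491   0.006607
  Change  -7.0184e-04 -7.0184e-04 -7.0184e-04   0.001404
  Equil       0.4023      2.351     0.1484   0.008011
  solve Keq expr → x = 7.0184e-04; check Q = 4.5720e-04

Direction: forward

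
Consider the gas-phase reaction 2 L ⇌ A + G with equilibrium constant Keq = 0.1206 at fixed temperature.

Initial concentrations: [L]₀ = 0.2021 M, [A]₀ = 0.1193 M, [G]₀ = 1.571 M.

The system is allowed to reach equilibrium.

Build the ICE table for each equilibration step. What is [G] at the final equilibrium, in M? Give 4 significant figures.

[G]_eq = 1.466 M

Q₀ = 4.589 vs Keq = 0.1206 ⇒ Q>K, reverse
Step 1:
                    L           A           G
  init         0.2021      0.1193       1.571
  Δ            0.2106     -0.1053     -0.1053
  eq           0.4127     0.01401       1.466
  solve Keq expr → x = -0.1053; check Q = 0.1206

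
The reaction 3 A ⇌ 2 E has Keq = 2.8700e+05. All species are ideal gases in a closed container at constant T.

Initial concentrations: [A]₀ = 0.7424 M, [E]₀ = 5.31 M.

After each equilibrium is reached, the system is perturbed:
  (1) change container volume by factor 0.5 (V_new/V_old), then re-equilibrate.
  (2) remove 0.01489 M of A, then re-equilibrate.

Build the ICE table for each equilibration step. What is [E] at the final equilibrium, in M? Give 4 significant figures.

[E]_eq = 11.55 M

Q₀ = 68.91 vs Keq = 2.8700e+05 ⇒ Q<K, forward
Step 1:
                   A          E
  I           0.7424       5.31
  C          -0.6936     0.4624
  E          0.04878      5.772
  solve Keq expr → x = 0.2312; check Q = 2.8700e+05
Then change container volume by factor 0.5 (V_new/V_old).
Step 2:
                   A          E
  I          0.09757      11.54
  C         -0.02007    0.01338
  E           0.0775      11.56
  solve Keq expr → x = 0.006689; check Q = 2.8700e+05
Then remove 0.01489 M of A.
Step 3:
                   A          E
  I          0.06261      11.56
  C          0.01485  -0.009897
  E          0.07746      11.55
  solve Keq expr → x = -0.004949; check Q = 2.8700e+05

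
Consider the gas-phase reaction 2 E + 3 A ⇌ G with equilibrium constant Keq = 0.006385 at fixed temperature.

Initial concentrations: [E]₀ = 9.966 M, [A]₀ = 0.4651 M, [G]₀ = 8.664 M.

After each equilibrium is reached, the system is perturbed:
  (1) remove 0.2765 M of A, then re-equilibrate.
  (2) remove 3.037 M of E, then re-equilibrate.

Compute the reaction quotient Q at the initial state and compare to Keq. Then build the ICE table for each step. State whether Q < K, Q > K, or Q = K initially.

Q₀ = 0.867 vs Keq = 0.006385 ⇒ Q>K, reverse
Step 1:
                  E         A         G
  Initial     9.966    0.4651     8.664
  Change      1.139     1.709   -0.5697
  Equil       11.11     2.174     8.094
  solve Keq expr → x = -0.5697; check Q = 0.006385
Then remove 0.2765 M of A.
Step 2:
                  E         A         G
  Initial     11.11     1.898     8.094
  Change     0.1652    0.2478  -0.08262
  Equil       11.27     2.146     8.012
  solve Keq expr → x = -0.08262; check Q = 0.006385
Then remove 3.037 M of E.
Step 3:
                  E         A         G
  Initial     8.234     2.146     8.012
  Change     0.2835    0.4252   -0.1417
  Equil       8.517     2.571      7.87
  solve Keq expr → x = -0.1417; check Q = 0.006385

Q₀ = 0.867; Q > K (proceeds reverse)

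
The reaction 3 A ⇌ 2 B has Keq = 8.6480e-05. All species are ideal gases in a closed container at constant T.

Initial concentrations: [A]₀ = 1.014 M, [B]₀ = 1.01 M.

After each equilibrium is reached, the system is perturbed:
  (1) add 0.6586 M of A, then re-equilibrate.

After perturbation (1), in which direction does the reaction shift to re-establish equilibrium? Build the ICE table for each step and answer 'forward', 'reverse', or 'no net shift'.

Q₀ = 0.9784 vs Keq = 8.6480e-05 ⇒ Q>K, reverse
Step 1:
                    A           B
  I             1.014        1.01
  C             1.461     -0.9738
  E             2.475      0.0362
  solve Keq expr → x = -0.4869; check Q = 8.6480e-05
Then add 0.6586 M of A.
Step 2:
                    A           B
  I             3.133      0.0362
  C          -0.02224     0.01483
  E             3.111     0.05103
  solve Keq expr → x = 0.007413; check Q = 8.6480e-05

Direction: forward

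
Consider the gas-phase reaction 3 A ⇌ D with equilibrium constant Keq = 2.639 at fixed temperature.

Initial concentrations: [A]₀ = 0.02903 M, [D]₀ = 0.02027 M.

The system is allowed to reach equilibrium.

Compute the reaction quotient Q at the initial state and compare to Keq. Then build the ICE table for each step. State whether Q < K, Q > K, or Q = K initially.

Q₀ = 828.5; Q > K (proceeds reverse)

Q₀ = 828.5 vs Keq = 2.639 ⇒ Q>K, reverse
Step 1:
                   A          D
  init       0.02903    0.02027
  Δ          0.05595   -0.01865
  eq         0.08498    0.00162
  solve Keq expr → x = -0.01865; check Q = 2.639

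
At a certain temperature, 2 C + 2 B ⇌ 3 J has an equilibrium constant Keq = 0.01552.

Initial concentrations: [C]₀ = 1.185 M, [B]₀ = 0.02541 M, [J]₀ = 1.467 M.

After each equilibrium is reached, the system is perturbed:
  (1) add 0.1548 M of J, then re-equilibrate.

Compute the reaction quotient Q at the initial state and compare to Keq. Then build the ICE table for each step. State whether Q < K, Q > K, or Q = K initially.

Q₀ = 3482 vs Keq = 0.01552 ⇒ Q>K, reverse
Step 1:
                    C           B           J
  I             1.185     0.02541       1.467
  C             0.758       0.758      -1.137
  E             1.943      0.7834      0.3301
  solve Keq expr → x = -0.379; check Q = 0.01552
Then add 0.1548 M of J.
Step 2:
                    C           B           J
  I             1.943      0.7834      0.4849
  C           0.08163     0.08163     -0.1224
  E             2.025       0.865      0.3624
  solve Keq expr → x = -0.04081; check Q = 0.01552

Q₀ = 3482; Q > K (proceeds reverse)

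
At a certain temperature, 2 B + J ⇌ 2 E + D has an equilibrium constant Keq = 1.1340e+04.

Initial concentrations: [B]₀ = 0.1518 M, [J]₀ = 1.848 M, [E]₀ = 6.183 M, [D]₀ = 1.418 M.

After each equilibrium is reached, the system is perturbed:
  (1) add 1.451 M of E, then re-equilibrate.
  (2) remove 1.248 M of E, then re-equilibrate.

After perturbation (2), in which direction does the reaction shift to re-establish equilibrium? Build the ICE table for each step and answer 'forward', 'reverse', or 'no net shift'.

Direction: forward

Q₀ = 1273 vs Keq = 1.1340e+04 ⇒ Q<K, forward
Step 1:
                    B           J           E           D
  init         0.1518       1.848       6.183       1.418
  Δ          -0.09852    -0.04926     0.09852     0.04926
  eq          0.05328       1.799       6.282       1.467
  solve Keq expr → x = 0.04926; check Q = 1.1340e+04
Then add 1.451 M of E.
Step 2:
                    B           J           E           D
  init        0.05328       1.799       7.733       1.467
  Δ           0.01196    0.005981    -0.01196   -0.005981
  eq          0.06524       1.805       7.721       1.461
  solve Keq expr → x = -0.005981; check Q = 1.1340e+04
Then remove 1.248 M of E.
Step 3:
                    B           J           E           D
  init        0.06524       1.805       6.473       1.461
  Δ          -0.01028   -0.005142     0.01028    0.005142
  eq          0.05495         1.8       6.483       1.466
  solve Keq expr → x = 0.005142; check Q = 1.1340e+04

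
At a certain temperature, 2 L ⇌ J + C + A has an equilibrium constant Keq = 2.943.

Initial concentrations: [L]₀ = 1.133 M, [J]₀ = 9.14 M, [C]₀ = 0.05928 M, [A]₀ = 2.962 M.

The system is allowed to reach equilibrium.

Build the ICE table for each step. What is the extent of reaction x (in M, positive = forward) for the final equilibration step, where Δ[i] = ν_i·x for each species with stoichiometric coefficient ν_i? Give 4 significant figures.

x = 0.05281 M

Q₀ = 1.25 vs Keq = 2.943 ⇒ Q<K, forward
Step 1:
                    L           J           C           A
  Initial       1.133        9.14     0.05928       2.962
  Change      -0.1056     0.05281     0.05281     0.05281
  Equil         1.027       9.193      0.1121       3.015
  solve Keq expr → x = 0.05281; check Q = 2.943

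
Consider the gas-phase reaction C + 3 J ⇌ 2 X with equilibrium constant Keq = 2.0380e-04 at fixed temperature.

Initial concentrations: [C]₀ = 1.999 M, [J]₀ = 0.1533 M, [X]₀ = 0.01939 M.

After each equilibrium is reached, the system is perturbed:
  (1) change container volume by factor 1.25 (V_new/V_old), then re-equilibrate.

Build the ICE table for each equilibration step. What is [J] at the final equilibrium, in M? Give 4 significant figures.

Q₀ = 0.05221 vs Keq = 2.0380e-04 ⇒ Q>K, reverse
Step 1:
                    C           J           X
  I             1.999      0.1533     0.01939
  C          0.008922     0.02677    -0.01784
  E             2.008      0.1801    0.001546
  solve Keq expr → x = -0.008922; check Q = 2.0380e-04
Then change container volume by factor 1.25 (V_new/V_old).
Step 2:
                    C           J           X
  I             1.606      0.1441    0.001237
  C        1.2175e-04  3.6526e-04 -2.4351e-04
  E             1.606      0.1444  9.9305e-04
  solve Keq expr → x = -1.2175e-04; check Q = 2.0380e-04

[J]_eq = 0.1444 M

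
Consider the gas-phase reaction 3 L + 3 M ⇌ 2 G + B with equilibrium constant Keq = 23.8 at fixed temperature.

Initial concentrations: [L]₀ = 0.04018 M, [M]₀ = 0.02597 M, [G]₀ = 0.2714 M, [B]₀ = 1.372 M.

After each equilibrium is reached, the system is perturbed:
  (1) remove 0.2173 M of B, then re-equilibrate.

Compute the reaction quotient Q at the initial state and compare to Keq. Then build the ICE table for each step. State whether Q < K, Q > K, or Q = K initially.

Q₀ = 8.8946e+07; Q > K (proceeds reverse)

Q₀ = 8.8946e+07 vs Keq = 23.8 ⇒ Q>K, reverse
Step 1:
                   L          M          G          B
  init       0.04018    0.02597     0.2714      1.372
  Δ           0.2542     0.2542    -0.1695   -0.08475
  eq          0.2944     0.2802     0.1019      1.287
  solve Keq expr → x = -0.08475; check Q = 23.8
Then remove 0.2173 M of B.
Step 2:
                   L          M          G          B
  init        0.2944     0.2802     0.1019       1.07
  Δ        -0.005396  -0.005396   0.003597   0.001799
  eq           0.289     0.2748     0.1055      1.072
  solve Keq expr → x = 0.001799; check Q = 23.8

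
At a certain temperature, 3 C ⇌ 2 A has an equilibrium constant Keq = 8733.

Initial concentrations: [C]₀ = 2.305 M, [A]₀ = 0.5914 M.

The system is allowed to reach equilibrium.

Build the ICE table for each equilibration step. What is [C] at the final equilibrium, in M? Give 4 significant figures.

Q₀ = 0.02856 vs Keq = 8733 ⇒ Q<K, forward
Step 1:
                   C          A
  Initial      2.305     0.5914
  Change      -2.226      1.484
  Equil      0.07901      2.075
  solve Keq expr → x = 0.742; check Q = 8733

[C]_eq = 0.07901 M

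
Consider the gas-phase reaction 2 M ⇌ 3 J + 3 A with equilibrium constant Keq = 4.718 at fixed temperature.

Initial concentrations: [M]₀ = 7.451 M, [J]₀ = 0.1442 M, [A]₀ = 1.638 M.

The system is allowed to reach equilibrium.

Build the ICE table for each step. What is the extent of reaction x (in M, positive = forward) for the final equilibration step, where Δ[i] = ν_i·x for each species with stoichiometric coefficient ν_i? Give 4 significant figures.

Q₀ = 2.3736e-04 vs Keq = 4.718 ⇒ Q<K, forward
Step 1:
                  M         J         A
  I           7.451    0.1442     1.638
  C          -1.082     1.623     1.623
  E           6.369     1.767     3.261
  solve Keq expr → x = 0.541; check Q = 4.718

x = 0.541 M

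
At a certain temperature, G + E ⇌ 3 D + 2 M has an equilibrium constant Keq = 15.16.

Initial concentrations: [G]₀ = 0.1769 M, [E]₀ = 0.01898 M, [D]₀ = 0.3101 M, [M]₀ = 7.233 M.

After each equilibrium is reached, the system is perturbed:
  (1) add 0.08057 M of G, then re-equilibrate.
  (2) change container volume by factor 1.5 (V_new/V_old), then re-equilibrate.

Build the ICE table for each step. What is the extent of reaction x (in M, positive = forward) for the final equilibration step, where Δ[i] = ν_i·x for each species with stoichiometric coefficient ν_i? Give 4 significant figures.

x = 0.01214 M

Q₀ = 464.6 vs Keq = 15.16 ⇒ Q>K, reverse
Step 1:
                   G          E          D          M
  init        0.1769    0.01898     0.3101      7.233
  Δ          0.04829    0.04829    -0.1449   -0.09659
  eq          0.2252    0.06727     0.1652      7.136
  solve Keq expr → x = -0.04829; check Q = 15.16
Then add 0.08057 M of G.
Step 2:
                   G          E          D          M
  init        0.3058    0.06727     0.1652      7.136
  Δ        -0.004267  -0.004267     0.0128   0.008534
  eq          0.3015    0.06301      0.178      7.145
  solve Keq expr → x = 0.004267; check Q = 15.16
Then change container volume by factor 1.5 (V_new/V_old).
Step 3:
                   G          E          D          M
  init         0.201    0.04201     0.1187      4.763
  Δ         -0.01214   -0.01214    0.03642    0.02428
  eq          0.1889    0.02987     0.1551      4.788
  solve Keq expr → x = 0.01214; check Q = 15.16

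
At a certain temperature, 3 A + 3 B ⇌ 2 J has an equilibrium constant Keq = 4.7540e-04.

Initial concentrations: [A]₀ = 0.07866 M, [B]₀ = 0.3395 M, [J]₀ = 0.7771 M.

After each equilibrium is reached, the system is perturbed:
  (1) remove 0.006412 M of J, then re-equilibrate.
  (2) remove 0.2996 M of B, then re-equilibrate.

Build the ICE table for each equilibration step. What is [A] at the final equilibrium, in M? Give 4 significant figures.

Q₀ = 3.1708e+04 vs Keq = 4.7540e-04 ⇒ Q>K, reverse
Step 1:
                  A         B         J
  Initial   0.07866    0.3395    0.7771
  Change      1.094     1.094   -0.7295
  Equil       1.173     1.434   0.04756
  solve Keq expr → x = -0.3648; check Q = 4.7540e-04
Then remove 0.006412 M of J.
Step 2:
                  A         B         J
  Initial     1.173     1.434   0.04114
  Change  -0.008257 -0.008257  0.005505
  Equil       1.165     1.426   0.04665
  solve Keq expr → x = 0.002752; check Q = 4.7540e-04
Then remove 0.2996 M of B.
Step 3:
                  A         B         J
  Initial     1.165     1.126   0.04665
  Change    0.01844   0.01844   -0.0123
  Equil       1.183     1.144   0.03435
  solve Keq expr → x = -0.006148; check Q = 4.7540e-04

[A]_eq = 1.183 M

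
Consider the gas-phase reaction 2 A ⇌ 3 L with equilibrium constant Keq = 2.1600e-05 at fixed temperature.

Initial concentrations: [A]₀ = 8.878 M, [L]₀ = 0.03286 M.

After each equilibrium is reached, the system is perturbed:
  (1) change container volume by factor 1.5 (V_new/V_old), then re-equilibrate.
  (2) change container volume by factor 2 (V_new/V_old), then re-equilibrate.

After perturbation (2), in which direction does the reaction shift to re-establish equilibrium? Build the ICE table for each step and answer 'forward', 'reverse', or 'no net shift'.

Direction: forward

Q₀ = 4.5017e-07 vs Keq = 2.1600e-05 ⇒ Q<K, forward
Step 1:
                    A           L
  init          8.878     0.03286
  Δ          -0.05735     0.08603
  eq            8.821      0.1189
  solve Keq expr → x = 0.02868; check Q = 2.1600e-05
Then change container volume by factor 1.5 (V_new/V_old).
Step 2:
                    A           L
  init           5.88     0.07926
  Δ         -0.007595     0.01139
  eq            5.873     0.09065
  solve Keq expr → x = 0.003797; check Q = 2.1600e-05
Then change container volume by factor 2 (V_new/V_old).
Step 3:
                    A           L
  init          2.936     0.04533
  Δ         -0.007787     0.01168
  eq            2.929     0.05701
  solve Keq expr → x = 0.003893; check Q = 2.1600e-05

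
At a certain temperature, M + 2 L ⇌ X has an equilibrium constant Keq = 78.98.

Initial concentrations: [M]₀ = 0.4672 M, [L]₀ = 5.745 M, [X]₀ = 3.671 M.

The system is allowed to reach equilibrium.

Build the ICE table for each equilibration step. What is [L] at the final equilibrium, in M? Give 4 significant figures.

[L]_eq = 4.815 M

Q₀ = 0.2381 vs Keq = 78.98 ⇒ Q<K, forward
Step 1:
                   M          L          X
  I           0.4672      5.745      3.671
  C          -0.4649    -0.9299     0.4649
  E         0.002259      4.815      4.136
  solve Keq expr → x = 0.4649; check Q = 78.98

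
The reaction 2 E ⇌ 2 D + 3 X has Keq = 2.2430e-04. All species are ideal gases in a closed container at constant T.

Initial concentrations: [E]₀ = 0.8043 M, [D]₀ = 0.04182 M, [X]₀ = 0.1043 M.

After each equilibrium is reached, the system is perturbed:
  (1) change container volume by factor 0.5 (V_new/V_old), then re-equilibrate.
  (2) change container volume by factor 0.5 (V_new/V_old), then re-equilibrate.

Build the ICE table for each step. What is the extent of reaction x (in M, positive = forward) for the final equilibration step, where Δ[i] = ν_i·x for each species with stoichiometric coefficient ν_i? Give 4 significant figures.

x = -0.05642 M

Q₀ = 3.0675e-06 vs Keq = 2.2430e-04 ⇒ Q<K, forward
Step 1:
                   E          D          X
  init        0.8043    0.04182     0.1043
  Δ         -0.07128    0.07128     0.1069
  eq           0.733     0.1131     0.2112
  solve Keq expr → x = 0.03564; check Q = 2.2430e-04
Then change container volume by factor 0.5 (V_new/V_old).
Step 2:
                   E          D          X
  init         1.466     0.2262     0.4224
  Δ          0.08324   -0.08324    -0.1249
  eq           1.549     0.1429     0.2976
  solve Keq expr → x = -0.04162; check Q = 2.2430e-04
Then change container volume by factor 0.5 (V_new/V_old).
Step 3:
                   E          D          X
  init         3.099     0.2859     0.5951
  Δ           0.1128    -0.1128    -0.1693
  eq           3.211     0.1731     0.4259
  solve Keq expr → x = -0.05642; check Q = 2.2430e-04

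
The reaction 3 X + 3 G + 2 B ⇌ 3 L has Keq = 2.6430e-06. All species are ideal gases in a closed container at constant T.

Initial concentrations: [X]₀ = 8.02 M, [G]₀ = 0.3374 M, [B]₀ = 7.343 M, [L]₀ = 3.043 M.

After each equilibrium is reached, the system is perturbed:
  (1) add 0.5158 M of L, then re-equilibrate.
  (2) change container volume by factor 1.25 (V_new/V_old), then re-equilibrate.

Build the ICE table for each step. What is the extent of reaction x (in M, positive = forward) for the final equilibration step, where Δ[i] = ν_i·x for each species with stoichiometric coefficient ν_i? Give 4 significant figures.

Q₀ = 0.02638 vs Keq = 2.6430e-06 ⇒ Q>K, reverse
Step 1:
                  X         G         B         L
  Initial      8.02    0.3374     7.343     3.043
  Change      1.817     1.817     1.211    -1.817
  Equil       9.837     2.155     8.554     1.226
  solve Keq expr → x = -0.6057; check Q = 2.6430e-06
Then add 0.5158 M of L.
Step 2:
                  X         G         B         L
  Initial     9.837     2.155     8.554     1.742
  Change     0.2891    0.2891    0.1927   -0.2891
  Equil       10.13     2.444     8.747     1.452
  solve Keq expr → x = -0.09636; check Q = 2.6430e-06
Then change container volume by factor 1.25 (V_new/V_old).
Step 3:
                  X         G         B         L
  Initial     8.101     1.955     6.998     1.162
  Change     0.2286    0.2286    0.1524   -0.2286
  Equil        8.33     2.184      7.15    0.9334
  solve Keq expr → x = -0.07621; check Q = 2.6430e-06

x = -0.07621 M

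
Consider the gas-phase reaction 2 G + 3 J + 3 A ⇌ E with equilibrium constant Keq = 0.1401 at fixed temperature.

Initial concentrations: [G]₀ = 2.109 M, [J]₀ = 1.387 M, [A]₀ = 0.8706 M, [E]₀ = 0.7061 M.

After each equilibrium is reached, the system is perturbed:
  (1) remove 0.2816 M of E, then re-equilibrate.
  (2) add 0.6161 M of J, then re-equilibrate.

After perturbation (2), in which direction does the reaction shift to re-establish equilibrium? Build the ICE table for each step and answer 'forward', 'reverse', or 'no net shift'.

Q₀ = 0.09016 vs Keq = 0.1401 ⇒ Q<K, forward
Step 1:
                  G         J         A         E
  I           2.109     1.387    0.8706    0.7061
  C         -0.0426   -0.0639   -0.0639    0.0213
  E           2.066     1.323    0.8067    0.7274
  solve Keq expr → x = 0.0213; check Q = 0.1401
Then remove 0.2816 M of E.
Step 2:
                  G         J         A         E
  I           2.066     1.323    0.8067    0.4458
  C        -0.04304  -0.06457  -0.06457   0.02152
  E           2.023     1.259    0.7421    0.4673
  solve Keq expr → x = 0.02152; check Q = 0.1401
Then add 0.6161 M of J.
Step 3:
                  G         J         A         E
  I           2.023     1.875    0.7421    0.4673
  C         -0.1053   -0.1579   -0.1579   0.05264
  E           1.918     1.717    0.5842      0.52
  solve Keq expr → x = 0.05264; check Q = 0.1401

Direction: forward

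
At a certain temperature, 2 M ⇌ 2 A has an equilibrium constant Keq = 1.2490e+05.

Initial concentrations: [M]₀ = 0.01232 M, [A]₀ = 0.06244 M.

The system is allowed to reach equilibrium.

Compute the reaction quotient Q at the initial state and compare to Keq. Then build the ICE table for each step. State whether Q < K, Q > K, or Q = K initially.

Q₀ = 25.69 vs Keq = 1.2490e+05 ⇒ Q<K, forward
Step 1:
                    M           A
  Initial     0.01232     0.06244
  Change     -0.01211     0.01211
  Equil    2.1094e-04     0.07455
  solve Keq expr → x = 0.006055; check Q = 1.2490e+05

Q₀ = 25.69; Q < K (proceeds forward)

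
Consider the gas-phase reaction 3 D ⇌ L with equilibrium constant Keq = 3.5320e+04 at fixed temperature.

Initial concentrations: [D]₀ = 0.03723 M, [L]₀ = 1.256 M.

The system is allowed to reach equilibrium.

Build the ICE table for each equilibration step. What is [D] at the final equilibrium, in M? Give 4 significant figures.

[D]_eq = 0.0329 M

Q₀ = 2.4339e+04 vs Keq = 3.5320e+04 ⇒ Q<K, forward
Step 1:
                    D           L
  I           0.03723       1.256
  C         -0.004333    0.001444
  E            0.0329       1.257
  solve Keq expr → x = 0.001444; check Q = 3.5320e+04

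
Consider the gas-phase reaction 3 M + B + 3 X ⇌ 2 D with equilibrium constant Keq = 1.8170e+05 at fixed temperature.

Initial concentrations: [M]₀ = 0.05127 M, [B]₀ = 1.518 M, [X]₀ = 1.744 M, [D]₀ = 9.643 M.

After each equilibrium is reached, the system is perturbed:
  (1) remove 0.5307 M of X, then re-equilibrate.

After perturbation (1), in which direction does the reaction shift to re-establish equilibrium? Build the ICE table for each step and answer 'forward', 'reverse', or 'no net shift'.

Q₀ = 8.5689e+04 vs Keq = 1.8170e+05 ⇒ Q<K, forward
Step 1:
                    M           B           X           D
  init        0.05127       1.518       1.744       9.643
  Δ          -0.01106   -0.003685    -0.01106     0.00737
  eq          0.04021       1.514       1.733        9.65
  solve Keq expr → x = 0.003685; check Q = 1.8170e+05
Then remove 0.5307 M of X.
Step 2:
                    M           B           X           D
  init        0.04021       1.514       1.202        9.65
  Δ           0.01684    0.005612     0.01684    -0.01122
  eq          0.05705        1.52       1.219       9.639
  solve Keq expr → x = -0.005612; check Q = 1.8170e+05

Direction: reverse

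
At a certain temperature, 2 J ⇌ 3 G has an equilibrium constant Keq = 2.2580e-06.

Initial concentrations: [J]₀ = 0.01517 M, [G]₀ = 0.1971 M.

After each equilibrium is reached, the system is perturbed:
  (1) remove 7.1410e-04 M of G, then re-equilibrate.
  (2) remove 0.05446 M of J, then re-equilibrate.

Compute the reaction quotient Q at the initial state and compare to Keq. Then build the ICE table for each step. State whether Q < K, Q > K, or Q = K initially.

Q₀ = 33.27 vs Keq = 2.2580e-06 ⇒ Q>K, reverse
Step 1:
                  J         G
  init      0.01517    0.1971
  Δ           0.129   -0.1935
  eq         0.1442  0.003607
  solve Keq expr → x = -0.0645; check Q = 2.2580e-06
Then remove 7.1410e-04 M of G.
Step 2:
                  J         G
  init       0.1442  0.002893
  Δ       -4.7083e-04 7.0624e-04
  eq         0.1437  0.003599
  solve Keq expr → x = 2.3541e-04; check Q = 2.2580e-06
Then remove 0.05446 M of J.
Step 3:
                  J         G
  init      0.08923  0.003599
  Δ       6.4453e-04 -9.6679e-04
  eq        0.08988  0.002632
  solve Keq expr → x = -3.2226e-04; check Q = 2.2580e-06

Q₀ = 33.27; Q > K (proceeds reverse)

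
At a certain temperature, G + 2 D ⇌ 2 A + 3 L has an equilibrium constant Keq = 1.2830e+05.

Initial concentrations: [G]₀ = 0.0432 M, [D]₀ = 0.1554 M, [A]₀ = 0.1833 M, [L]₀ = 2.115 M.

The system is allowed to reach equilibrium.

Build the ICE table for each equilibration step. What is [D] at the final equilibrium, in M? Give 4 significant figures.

Q₀ = 304.7 vs Keq = 1.2830e+05 ⇒ Q<K, forward
Step 1:
                  G         D         A         L
  Initial    0.0432    0.1554    0.1833     2.115
  Change   -0.04197  -0.08395   0.08395    0.1259
  Equil    0.001227   0.07145    0.2672     2.241
  solve Keq expr → x = 0.04197; check Q = 1.2830e+05

[D]_eq = 0.07145 M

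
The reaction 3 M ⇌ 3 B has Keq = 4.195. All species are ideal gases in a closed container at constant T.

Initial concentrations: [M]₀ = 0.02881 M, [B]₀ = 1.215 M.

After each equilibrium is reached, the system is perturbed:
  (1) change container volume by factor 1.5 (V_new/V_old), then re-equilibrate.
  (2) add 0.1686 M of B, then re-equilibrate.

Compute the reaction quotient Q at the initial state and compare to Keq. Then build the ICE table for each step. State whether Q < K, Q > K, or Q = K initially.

Q₀ = 7.5007e+04; Q > K (proceeds reverse)

Q₀ = 7.5007e+04 vs Keq = 4.195 ⇒ Q>K, reverse
Step 1:
                  M         B
  Initial   0.02881     1.215
  Change     0.4472   -0.4472
  Equil       0.476    0.7678
  solve Keq expr → x = -0.1491; check Q = 4.195
Then change container volume by factor 1.5 (V_new/V_old).
Step 2:
                  M         B
  Initial    0.3174    0.5118
  Change          0         0
  Equil      0.3174    0.5118
  solve Keq expr → x = 0; check Q = 4.195
Then add 0.1686 M of B.
Step 3:
                  M         B
  Initial    0.3174    0.6804
  Change    0.06453  -0.06453
  Equil      0.3819    0.6159
  solve Keq expr → x = -0.02151; check Q = 4.195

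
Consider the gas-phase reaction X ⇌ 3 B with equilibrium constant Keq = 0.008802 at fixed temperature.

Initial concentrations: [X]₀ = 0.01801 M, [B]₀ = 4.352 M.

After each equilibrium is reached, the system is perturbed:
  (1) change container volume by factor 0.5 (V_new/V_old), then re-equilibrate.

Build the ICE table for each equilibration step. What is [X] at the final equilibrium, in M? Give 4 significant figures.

Q₀ = 4577 vs Keq = 0.008802 ⇒ Q>K, reverse
Step 1:
                  X         B
  I         0.01801     4.352
  C           1.374    -4.121
  E           1.392    0.2305
  solve Keq expr → x = -1.374; check Q = 0.008802
Then change container volume by factor 0.5 (V_new/V_old).
Step 2:
                  X         B
  I           2.784    0.4611
  C         0.05622   -0.1687
  E            2.84    0.2924
  solve Keq expr → x = -0.05622; check Q = 0.008802

[X]_eq = 2.84 M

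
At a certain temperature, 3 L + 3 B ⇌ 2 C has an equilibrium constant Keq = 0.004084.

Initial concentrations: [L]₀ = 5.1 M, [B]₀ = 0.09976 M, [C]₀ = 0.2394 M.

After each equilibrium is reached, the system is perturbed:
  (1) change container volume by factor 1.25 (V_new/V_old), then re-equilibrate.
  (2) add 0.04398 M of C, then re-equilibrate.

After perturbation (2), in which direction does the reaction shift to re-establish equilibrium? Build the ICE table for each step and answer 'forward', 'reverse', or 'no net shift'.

Direction: reverse

Q₀ = 0.4352 vs Keq = 0.004084 ⇒ Q>K, reverse
Step 1:
                   L          B          C
  I              5.1    0.09976     0.2394
  C           0.1835     0.1835    -0.1224
  E            5.284     0.2833      0.117
  solve Keq expr → x = -0.06118; check Q = 0.004084
Then change container volume by factor 1.25 (V_new/V_old).
Step 2:
                   L          B          C
  I            4.227     0.2266    0.09363
  C          0.03058    0.03058   -0.02039
  E            4.257     0.2572    0.07324
  solve Keq expr → x = -0.01019; check Q = 0.004084
Then add 0.04398 M of C.
Step 3:
                   L          B          C
  I            4.257     0.2572     0.1172
  C          0.03854    0.03854   -0.02569
  E            4.296     0.2958    0.09153
  solve Keq expr → x = -0.01285; check Q = 0.004084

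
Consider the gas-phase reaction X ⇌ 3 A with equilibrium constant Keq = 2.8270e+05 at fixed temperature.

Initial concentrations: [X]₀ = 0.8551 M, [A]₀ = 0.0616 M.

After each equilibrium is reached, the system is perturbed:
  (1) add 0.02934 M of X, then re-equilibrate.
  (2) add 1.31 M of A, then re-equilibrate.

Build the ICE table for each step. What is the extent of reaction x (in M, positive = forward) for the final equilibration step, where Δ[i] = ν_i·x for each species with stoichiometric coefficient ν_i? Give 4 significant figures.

Q₀ = 2.7335e-04 vs Keq = 2.8270e+05 ⇒ Q<K, forward
Step 1:
                  X         A
  Initial    0.8551    0.0616
  Change     -0.855     2.565
  Equil   6.4108e-05     2.627
  solve Keq expr → x = 0.855; check Q = 2.8270e+05
Then add 0.02934 M of X.
Step 2:
                  X         A
  Initial    0.0294     2.627
  Change   -0.02933     0.088
  Equil   7.0769e-05     2.715
  solve Keq expr → x = 0.02933; check Q = 2.8270e+05
Then add 1.31 M of A.
Step 3:
                  X         A
  Initial 7.0769e-05     4.025
  Change  1.5976e-04 -4.7927e-04
  Equil   2.3053e-04     4.024
  solve Keq expr → x = -1.5976e-04; check Q = 2.8270e+05

x = -1.5976e-04 M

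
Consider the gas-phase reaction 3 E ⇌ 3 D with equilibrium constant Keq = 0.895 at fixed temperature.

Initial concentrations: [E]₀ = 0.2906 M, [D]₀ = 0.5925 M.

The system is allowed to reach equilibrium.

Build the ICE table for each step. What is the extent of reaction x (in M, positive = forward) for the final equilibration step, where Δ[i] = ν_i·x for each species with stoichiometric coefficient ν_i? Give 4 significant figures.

x = -0.05304 M

Q₀ = 8.476 vs Keq = 0.895 ⇒ Q>K, reverse
Step 1:
                    E           D
  I            0.2906      0.5925
  C            0.1591     -0.1591
  E            0.4497      0.4334
  solve Keq expr → x = -0.05304; check Q = 0.895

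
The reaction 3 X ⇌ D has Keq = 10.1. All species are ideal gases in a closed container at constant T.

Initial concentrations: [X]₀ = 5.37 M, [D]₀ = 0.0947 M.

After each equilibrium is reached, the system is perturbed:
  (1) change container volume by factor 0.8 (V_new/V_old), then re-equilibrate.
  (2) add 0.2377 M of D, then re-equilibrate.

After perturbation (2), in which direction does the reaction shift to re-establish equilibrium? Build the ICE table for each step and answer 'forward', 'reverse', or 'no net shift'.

Q₀ = 6.1154e-04 vs Keq = 10.1 ⇒ Q<K, forward
Step 1:
                  X         D
  Initial      5.37    0.0947
  Change     -4.818     1.606
  Equil      0.5522     1.701
  solve Keq expr → x = 1.606; check Q = 10.1
Then change container volume by factor 0.8 (V_new/V_old).
Step 2:
                  X         D
  Initial    0.6903     2.126
  Change   -0.09255   0.03085
  Equil      0.5977     2.157
  solve Keq expr → x = 0.03085; check Q = 10.1
Then add 0.2377 M of D.
Step 3:
                  X         D
  Initial    0.5977     2.394
  Change    0.02061 -0.006869
  Equil      0.6183     2.387
  solve Keq expr → x = -0.006869; check Q = 10.1

Direction: reverse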